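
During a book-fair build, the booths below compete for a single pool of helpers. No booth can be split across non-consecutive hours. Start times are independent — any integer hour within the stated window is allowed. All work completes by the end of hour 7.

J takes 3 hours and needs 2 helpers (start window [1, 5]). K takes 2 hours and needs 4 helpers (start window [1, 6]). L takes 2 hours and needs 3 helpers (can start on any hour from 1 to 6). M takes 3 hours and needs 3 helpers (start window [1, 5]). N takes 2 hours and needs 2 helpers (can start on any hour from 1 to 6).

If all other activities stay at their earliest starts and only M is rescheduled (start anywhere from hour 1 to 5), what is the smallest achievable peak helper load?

M@1: h1:14  h2:14  h3:5  h4:0  h5:0  h6:0  h7:0 → peak 14
M@2: h1:11  h2:14  h3:5  h4:3  h5:0  h6:0  h7:0 → peak 14
M@3: h1:11  h2:11  h3:5  h4:3  h5:3  h6:0  h7:0 → peak 11
M@4: h1:11  h2:11  h3:2  h4:3  h5:3  h6:3  h7:0 → peak 11
M@5: h1:11  h2:11  h3:2  h4:0  h5:3  h6:3  h7:3 → peak 11
Best is M@3, peak 11.

11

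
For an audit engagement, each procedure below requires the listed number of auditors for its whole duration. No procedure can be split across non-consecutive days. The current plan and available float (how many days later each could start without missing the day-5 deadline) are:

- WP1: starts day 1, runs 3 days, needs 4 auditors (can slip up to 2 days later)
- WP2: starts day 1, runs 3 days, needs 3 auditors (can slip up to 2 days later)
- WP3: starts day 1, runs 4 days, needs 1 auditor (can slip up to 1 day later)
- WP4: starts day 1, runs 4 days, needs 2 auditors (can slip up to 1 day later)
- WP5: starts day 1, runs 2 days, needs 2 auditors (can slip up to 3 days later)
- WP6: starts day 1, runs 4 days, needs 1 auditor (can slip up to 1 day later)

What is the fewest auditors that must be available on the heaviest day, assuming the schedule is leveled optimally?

11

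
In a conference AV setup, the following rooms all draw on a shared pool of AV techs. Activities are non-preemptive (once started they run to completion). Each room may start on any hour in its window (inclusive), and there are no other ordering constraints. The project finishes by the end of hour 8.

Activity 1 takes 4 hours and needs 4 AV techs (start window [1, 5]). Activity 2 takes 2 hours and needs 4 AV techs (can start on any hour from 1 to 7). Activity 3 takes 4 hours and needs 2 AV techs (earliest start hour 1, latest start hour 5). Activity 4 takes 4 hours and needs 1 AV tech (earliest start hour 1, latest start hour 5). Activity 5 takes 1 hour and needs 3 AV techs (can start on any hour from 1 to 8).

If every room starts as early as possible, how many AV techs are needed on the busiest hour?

14

Early-start schedule: Activity 1@1, Activity 2@1, Activity 3@1, Activity 4@1, Activity 5@1.
Load per hour: hour 1: 14, hour 2: 11, hour 3: 7, hour 4: 7, hour 5: 0, hour 6: 0, hour 7: 0, hour 8: 0.
Peak is 14.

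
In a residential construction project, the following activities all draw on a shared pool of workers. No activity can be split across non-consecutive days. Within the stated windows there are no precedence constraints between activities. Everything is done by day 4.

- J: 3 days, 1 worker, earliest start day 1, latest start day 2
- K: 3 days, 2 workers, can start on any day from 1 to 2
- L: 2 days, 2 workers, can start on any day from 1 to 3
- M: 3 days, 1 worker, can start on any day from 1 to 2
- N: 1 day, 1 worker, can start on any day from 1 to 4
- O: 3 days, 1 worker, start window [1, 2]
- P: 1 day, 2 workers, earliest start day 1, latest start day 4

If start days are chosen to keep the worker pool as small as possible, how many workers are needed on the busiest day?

7

Early-start (J@1, K@1, L@1, M@1, N@1, O@1, P@1) gives peak 10: d1:10  d2:7  d3:5  d4:0.
Shift O→2, P→3.
Schedule J@1, K@1, L@1, M@1, N@1, O@2, P@3: d1:7  d2:7  d3:7  d4:1 — peak 7.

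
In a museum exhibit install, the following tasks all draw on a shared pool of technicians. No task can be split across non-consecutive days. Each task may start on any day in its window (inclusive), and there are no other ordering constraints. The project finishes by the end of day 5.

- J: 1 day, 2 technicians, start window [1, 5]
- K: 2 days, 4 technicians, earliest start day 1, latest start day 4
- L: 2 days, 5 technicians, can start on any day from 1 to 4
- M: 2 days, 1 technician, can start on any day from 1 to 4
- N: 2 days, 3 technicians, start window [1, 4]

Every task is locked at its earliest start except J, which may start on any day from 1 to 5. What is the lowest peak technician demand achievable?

13

J@1: d1:15  d2:13  d3:0  d4:0  d5:0 → peak 15
J@2: d1:13  d2:15  d3:0  d4:0  d5:0 → peak 15
J@3: d1:13  d2:13  d3:2  d4:0  d5:0 → peak 13
J@4: d1:13  d2:13  d3:0  d4:2  d5:0 → peak 13
J@5: d1:13  d2:13  d3:0  d4:0  d5:2 → peak 13
Best is J@3, peak 13.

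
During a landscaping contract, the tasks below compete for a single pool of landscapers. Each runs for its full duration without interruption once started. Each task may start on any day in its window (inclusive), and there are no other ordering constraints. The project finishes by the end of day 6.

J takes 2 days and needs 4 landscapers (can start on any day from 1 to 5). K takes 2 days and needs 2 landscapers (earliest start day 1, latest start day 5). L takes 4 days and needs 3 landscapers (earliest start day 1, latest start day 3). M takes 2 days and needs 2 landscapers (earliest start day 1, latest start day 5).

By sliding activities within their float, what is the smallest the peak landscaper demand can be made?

Early-start (J@1, K@1, L@1, M@1) gives peak 11: d1:11  d2:11  d3:3  d4:3  d5:0  d6:0.
Shift K→3, L→3, M→5.
Schedule J@1, K@3, L@3, M@5: d1:4  d2:4  d3:5  d4:5  d5:5  d6:5 — peak 5.
Total landscaper-days = 28 over 6 days ⇒ peak ≥ ⌈28/6⌉ = 5, so 5 is optimal.

5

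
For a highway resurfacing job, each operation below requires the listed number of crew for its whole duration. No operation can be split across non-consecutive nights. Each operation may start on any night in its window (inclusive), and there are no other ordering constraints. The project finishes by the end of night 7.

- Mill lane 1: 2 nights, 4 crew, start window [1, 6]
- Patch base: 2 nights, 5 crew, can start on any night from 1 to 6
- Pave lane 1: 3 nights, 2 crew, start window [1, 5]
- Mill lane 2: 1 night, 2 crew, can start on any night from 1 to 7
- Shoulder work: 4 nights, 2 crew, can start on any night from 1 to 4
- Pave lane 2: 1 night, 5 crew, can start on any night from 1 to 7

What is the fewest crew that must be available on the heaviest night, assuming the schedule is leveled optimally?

Early-start (Mill lane 1@1, Patch base@1, Pave lane 1@1, Mill lane 2@1, Shoulder work@1, Pave lane 2@1) gives peak 20: n1:20  n2:13  n3:4  n4:2  n5:0  n6:0  n7:0.
Shift Patch base→3, Mill lane 2→5, Shoulder work→4, Pave lane 2→6.
Schedule Mill lane 1@1, Patch base@3, Pave lane 1@1, Mill lane 2@5, Shoulder work@4, Pave lane 2@6: n1:6  n2:6  n3:7  n4:7  n5:4  n6:7  n7:2 — peak 7.

7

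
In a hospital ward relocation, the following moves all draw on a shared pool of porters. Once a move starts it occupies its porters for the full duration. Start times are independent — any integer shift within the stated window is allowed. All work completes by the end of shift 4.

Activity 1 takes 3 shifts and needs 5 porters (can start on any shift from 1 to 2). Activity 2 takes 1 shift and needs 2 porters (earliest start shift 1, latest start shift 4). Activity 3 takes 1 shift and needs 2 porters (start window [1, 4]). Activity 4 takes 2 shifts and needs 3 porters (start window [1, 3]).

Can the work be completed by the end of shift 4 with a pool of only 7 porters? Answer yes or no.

The minimum achievable peak is 8; 7 < 8, so no feasible schedule stays within the cap.

no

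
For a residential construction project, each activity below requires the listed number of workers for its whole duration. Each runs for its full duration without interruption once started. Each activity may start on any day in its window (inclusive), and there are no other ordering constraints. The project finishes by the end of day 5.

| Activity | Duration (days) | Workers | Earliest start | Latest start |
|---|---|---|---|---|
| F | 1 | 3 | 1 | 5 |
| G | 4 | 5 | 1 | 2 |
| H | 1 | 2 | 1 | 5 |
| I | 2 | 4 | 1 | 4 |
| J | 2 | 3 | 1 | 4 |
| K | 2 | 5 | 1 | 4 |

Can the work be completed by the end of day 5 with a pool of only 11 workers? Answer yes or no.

no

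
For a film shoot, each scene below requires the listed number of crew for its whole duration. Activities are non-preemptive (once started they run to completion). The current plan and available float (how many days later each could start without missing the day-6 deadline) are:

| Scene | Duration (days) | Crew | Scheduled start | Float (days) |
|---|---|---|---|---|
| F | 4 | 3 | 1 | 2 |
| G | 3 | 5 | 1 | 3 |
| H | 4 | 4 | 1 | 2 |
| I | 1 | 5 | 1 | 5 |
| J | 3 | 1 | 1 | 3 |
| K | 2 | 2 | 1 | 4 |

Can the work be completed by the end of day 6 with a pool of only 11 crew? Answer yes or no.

no

The minimum achievable peak is 12; 11 < 12, so no feasible schedule stays within the cap.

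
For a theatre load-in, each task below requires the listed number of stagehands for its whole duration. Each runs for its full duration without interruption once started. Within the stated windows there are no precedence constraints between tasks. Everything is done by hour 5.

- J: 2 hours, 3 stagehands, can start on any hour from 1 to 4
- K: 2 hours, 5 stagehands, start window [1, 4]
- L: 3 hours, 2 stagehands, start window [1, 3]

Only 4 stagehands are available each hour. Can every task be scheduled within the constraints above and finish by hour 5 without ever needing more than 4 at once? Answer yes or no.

no

Total stagehand-hours = 22; over 5 hours the average is 22/5 > 4, so some hour must exceed 4.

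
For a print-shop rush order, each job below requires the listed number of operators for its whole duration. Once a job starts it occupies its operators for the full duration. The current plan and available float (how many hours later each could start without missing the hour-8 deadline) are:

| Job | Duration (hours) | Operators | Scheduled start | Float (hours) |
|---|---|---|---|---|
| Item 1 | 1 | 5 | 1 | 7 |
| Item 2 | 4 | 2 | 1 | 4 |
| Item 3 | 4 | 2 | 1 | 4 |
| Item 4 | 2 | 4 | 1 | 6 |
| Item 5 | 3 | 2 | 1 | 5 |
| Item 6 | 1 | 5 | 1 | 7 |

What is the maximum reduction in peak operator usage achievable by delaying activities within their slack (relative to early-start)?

Early-start peak: h1:20  h2:10  h3:6  h4:4  h5:0  h6:0  h7:0  h8:0 ⇒ 20.
Leveled (Item 1@1, Item 2@2, Item 3@2, Item 4@6, Item 5@2, Item 6@8): h1:5  h2:6  h3:6  h4:6  h5:4  h6:4  h7:4  h8:5 ⇒ 6.
Reduction 20 − 6 = 14.

14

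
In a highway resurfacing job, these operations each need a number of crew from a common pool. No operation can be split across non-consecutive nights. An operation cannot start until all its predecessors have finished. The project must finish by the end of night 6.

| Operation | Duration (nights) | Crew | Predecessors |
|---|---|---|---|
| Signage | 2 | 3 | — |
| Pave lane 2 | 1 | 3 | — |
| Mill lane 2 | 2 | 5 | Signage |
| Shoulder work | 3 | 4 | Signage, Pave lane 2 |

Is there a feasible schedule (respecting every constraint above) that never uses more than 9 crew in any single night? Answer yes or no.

Schedule Signage@1, Pave lane 2@1, Mill lane 2@3, Shoulder work@3: n1:6  n2:3  n3:9  n4:9  n5:4  n6:0 — peak 9 ≤ 9.

yes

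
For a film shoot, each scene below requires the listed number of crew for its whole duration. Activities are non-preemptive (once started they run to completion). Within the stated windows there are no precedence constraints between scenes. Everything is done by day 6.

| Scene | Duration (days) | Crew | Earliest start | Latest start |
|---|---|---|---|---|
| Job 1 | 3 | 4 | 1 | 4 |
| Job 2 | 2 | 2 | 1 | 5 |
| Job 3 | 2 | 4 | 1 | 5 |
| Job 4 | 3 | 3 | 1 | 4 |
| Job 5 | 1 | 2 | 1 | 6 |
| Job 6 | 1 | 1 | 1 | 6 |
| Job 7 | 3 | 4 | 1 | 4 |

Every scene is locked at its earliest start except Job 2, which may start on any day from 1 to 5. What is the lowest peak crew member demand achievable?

Job 2@1: d1:20  d2:17  d3:11  d4:0  d5:0  d6:0 → peak 20
Job 2@2: d1:18  d2:17  d3:13  d4:0  d5:0  d6:0 → peak 18
Job 2@3: d1:18  d2:15  d3:13  d4:2  d5:0  d6:0 → peak 18
Job 2@4: d1:18  d2:15  d3:11  d4:2  d5:2  d6:0 → peak 18
Job 2@5: d1:18  d2:15  d3:11  d4:0  d5:2  d6:2 → peak 18
Best is Job 2@2, peak 18.

18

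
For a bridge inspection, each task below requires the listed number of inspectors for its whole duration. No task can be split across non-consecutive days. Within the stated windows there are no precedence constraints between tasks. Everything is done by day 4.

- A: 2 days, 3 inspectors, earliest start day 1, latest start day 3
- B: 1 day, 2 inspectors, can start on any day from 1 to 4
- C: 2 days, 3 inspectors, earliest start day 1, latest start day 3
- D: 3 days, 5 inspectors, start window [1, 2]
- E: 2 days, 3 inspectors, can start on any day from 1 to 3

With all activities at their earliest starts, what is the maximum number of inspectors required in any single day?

Early-start schedule: A@1, B@1, C@1, D@1, E@1.
Load per day: day 1: 16, day 2: 14, day 3: 5, day 4: 0.
Peak is 16.

16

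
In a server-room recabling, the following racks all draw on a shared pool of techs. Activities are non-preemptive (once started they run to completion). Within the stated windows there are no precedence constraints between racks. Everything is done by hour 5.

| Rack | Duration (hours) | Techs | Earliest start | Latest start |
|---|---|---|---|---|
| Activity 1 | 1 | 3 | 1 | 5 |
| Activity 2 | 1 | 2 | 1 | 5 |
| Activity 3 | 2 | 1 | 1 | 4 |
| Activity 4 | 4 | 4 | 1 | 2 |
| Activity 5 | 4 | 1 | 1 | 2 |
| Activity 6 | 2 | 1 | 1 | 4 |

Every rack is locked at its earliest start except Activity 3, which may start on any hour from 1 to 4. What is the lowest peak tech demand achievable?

Activity 3@1: h1:12  h2:7  h3:5  h4:5  h5:0 → peak 12
Activity 3@2: h1:11  h2:7  h3:6  h4:5  h5:0 → peak 11
Activity 3@3: h1:11  h2:6  h3:6  h4:6  h5:0 → peak 11
Activity 3@4: h1:11  h2:6  h3:5  h4:6  h5:1 → peak 11
Best is Activity 3@2, peak 11.

11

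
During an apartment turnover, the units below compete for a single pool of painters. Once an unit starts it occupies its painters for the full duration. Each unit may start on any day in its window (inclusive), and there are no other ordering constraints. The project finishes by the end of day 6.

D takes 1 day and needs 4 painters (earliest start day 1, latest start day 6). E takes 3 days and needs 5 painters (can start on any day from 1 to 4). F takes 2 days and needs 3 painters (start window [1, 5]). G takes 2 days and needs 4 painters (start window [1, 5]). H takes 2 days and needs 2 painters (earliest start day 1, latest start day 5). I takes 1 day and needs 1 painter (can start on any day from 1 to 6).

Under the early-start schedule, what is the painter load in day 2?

At early start, day 2 has: E, F, G, H.
Demand: 5 + 3 + 4 + 2 = 14.

14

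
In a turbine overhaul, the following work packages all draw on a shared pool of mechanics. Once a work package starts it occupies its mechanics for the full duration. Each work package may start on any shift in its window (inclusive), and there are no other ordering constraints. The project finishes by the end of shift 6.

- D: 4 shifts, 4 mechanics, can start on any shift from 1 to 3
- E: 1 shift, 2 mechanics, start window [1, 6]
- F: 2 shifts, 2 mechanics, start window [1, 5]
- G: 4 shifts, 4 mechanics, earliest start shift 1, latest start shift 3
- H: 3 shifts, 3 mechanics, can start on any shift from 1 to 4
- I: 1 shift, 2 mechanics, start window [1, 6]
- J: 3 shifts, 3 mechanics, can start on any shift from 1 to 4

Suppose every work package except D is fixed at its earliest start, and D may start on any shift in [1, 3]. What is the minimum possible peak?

16

D@1: s1:20  s2:16  s3:14  s4:8  s5:0  s6:0 → peak 20
D@2: s1:16  s2:16  s3:14  s4:8  s5:4  s6:0 → peak 16
D@3: s1:16  s2:12  s3:14  s4:8  s5:4  s6:4 → peak 16
Best is D@2, peak 16.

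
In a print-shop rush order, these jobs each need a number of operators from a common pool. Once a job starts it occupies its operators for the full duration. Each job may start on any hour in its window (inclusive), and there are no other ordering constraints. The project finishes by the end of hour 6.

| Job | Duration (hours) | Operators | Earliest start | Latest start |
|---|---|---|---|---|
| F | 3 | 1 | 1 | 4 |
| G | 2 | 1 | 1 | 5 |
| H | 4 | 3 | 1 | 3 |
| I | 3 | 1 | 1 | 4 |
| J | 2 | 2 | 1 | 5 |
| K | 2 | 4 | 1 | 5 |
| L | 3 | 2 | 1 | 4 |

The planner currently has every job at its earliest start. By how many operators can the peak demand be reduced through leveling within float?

Early-start peak: h1:14  h2:14  h3:7  h4:3  h5:0  h6:0 ⇒ 14.
Leveled (F@1, G@1, H@1, I@1, J@3, K@5, L@4): h1:6  h2:6  h3:7  h4:7  h5:6  h6:6 ⇒ 7.
Reduction 14 − 7 = 7.

7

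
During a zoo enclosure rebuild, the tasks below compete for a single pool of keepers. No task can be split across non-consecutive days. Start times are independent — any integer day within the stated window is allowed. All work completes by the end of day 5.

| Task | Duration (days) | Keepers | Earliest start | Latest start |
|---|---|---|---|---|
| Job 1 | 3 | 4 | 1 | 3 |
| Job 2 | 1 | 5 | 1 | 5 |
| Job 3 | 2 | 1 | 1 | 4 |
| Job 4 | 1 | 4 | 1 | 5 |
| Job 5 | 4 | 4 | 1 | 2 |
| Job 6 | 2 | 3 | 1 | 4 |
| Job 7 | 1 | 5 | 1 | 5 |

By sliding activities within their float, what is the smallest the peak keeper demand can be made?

Early-start (Job 1@1, Job 2@1, Job 3@1, Job 4@1, Job 5@1, Job 6@1, Job 7@1) gives peak 26: d1:26  d2:12  d3:8  d4:4  d5:0.
Shift Job 4→4, Job 5→2, Job 6→3, Job 7→5.
Schedule Job 1@1, Job 2@1, Job 3@1, Job 4@4, Job 5@2, Job 6@3, Job 7@5: d1:10  d2:9  d3:11  d4:11  d5:9 — peak 11.

11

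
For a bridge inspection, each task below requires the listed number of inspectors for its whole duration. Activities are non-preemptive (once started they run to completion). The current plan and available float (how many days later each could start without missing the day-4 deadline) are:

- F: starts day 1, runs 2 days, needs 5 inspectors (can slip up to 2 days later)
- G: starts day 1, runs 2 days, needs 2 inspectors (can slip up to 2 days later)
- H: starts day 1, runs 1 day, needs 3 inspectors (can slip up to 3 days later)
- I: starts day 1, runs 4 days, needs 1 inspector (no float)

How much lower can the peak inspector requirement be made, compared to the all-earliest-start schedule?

5

Early-start peak: d1:11  d2:8  d3:1  d4:1 ⇒ 11.
Leveled (F@1, G@3, H@3, I@1): d1:6  d2:6  d3:6  d4:3 ⇒ 6.
Reduction 11 − 6 = 5.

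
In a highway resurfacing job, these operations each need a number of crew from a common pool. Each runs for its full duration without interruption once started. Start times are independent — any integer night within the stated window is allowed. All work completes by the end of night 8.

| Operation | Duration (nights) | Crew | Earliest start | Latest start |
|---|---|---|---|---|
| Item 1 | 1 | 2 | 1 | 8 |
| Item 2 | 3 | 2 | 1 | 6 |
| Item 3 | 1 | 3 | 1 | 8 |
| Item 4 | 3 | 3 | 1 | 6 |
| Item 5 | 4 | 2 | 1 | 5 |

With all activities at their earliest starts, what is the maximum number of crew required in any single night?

Early-start schedule: Item 1@1, Item 2@1, Item 3@1, Item 4@1, Item 5@1.
Load per night: night 1: 12, night 2: 7, night 3: 7, night 4: 2, night 5: 0, night 6: 0, night 7: 0, night 8: 0.
Peak is 12.

12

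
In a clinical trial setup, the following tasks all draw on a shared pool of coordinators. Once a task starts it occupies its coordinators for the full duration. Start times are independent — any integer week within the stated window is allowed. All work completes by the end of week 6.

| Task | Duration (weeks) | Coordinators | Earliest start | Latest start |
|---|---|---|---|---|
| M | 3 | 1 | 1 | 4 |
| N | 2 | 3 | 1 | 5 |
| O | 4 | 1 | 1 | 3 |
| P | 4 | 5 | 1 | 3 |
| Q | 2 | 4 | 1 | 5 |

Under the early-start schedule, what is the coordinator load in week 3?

7

At early start, week 3 has: M, O, P.
Demand: 1 + 1 + 5 = 7.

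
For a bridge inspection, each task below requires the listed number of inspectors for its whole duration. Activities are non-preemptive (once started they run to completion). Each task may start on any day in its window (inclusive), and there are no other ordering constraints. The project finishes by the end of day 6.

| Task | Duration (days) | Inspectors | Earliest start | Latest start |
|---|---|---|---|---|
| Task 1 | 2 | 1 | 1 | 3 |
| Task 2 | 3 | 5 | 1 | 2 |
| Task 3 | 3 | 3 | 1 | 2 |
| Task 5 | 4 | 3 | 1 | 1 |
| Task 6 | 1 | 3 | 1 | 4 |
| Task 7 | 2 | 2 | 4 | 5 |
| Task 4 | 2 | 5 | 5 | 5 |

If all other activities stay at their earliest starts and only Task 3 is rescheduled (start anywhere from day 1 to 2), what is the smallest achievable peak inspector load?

Task 3@1: d1:15  d2:12  d3:11  d4:5  d5:7  d6:5 → peak 15
Task 3@2: d1:12  d2:12  d3:11  d4:8  d5:7  d6:5 → peak 12
Best is Task 3@2, peak 12.

12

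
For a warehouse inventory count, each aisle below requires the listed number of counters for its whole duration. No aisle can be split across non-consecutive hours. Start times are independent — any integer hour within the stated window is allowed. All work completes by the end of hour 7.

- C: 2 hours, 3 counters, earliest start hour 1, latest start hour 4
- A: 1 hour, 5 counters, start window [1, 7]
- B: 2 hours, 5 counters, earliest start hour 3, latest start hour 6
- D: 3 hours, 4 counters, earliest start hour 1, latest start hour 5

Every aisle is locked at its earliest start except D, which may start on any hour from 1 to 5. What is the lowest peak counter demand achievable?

8

D@1: h1:12  h2:7  h3:9  h4:5  h5:0  h6:0  h7:0 → peak 12
D@2: h1:8  h2:7  h3:9  h4:9  h5:0  h6:0  h7:0 → peak 9
D@3: h1:8  h2:3  h3:9  h4:9  h5:4  h6:0  h7:0 → peak 9
D@4: h1:8  h2:3  h3:5  h4:9  h5:4  h6:4  h7:0 → peak 9
D@5: h1:8  h2:3  h3:5  h4:5  h5:4  h6:4  h7:4 → peak 8
Best is D@5, peak 8.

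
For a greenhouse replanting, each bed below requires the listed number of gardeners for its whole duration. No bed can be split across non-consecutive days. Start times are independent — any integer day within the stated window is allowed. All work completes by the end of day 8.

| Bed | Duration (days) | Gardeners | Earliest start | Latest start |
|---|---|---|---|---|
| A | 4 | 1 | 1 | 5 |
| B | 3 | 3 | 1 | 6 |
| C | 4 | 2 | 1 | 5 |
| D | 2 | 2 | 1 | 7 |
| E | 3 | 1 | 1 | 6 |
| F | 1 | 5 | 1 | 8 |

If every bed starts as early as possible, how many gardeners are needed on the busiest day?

Early-start schedule: A@1, B@1, C@1, D@1, E@1, F@1.
Load per day: day 1: 14, day 2: 9, day 3: 7, day 4: 3, day 5: 0, day 6: 0, day 7: 0, day 8: 0.
Peak is 14.

14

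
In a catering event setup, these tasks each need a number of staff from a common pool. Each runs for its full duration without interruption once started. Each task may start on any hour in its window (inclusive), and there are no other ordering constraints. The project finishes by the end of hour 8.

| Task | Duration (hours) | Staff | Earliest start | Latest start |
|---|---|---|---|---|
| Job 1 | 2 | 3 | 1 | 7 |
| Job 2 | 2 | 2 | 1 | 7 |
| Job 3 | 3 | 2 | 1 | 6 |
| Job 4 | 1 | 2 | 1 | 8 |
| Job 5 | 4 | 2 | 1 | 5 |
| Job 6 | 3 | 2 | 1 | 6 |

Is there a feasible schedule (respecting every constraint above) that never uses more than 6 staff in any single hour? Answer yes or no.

yes

Schedule Job 1@1, Job 2@1, Job 3@3, Job 4@3, Job 5@4, Job 6@6: h1:5  h2:5  h3:4  h4:4  h5:4  h6:4  h7:4  h8:2 — peak 5 ≤ 6.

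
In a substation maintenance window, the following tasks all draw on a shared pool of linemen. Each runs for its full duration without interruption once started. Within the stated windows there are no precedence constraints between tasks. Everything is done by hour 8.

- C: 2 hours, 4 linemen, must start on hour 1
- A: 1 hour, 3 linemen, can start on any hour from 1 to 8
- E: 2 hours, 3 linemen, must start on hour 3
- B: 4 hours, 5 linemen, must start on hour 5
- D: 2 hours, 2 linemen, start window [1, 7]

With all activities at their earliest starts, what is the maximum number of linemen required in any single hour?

9

Early-start schedule: C@1, A@1, E@3, B@5, D@1.
Load per hour: hour 1: 9, hour 2: 6, hour 3: 3, hour 4: 3, hour 5: 5, hour 6: 5, hour 7: 5, hour 8: 5.
Peak is 9.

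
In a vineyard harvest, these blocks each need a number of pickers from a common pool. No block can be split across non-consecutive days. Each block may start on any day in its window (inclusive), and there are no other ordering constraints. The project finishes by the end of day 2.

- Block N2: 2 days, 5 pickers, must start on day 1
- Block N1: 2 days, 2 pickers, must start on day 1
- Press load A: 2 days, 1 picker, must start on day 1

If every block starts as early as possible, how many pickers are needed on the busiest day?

8

Early-start schedule: Block N2@1, Block N1@1, Press load A@1.
Load per day: day 1: 8, day 2: 8.
Peak is 8.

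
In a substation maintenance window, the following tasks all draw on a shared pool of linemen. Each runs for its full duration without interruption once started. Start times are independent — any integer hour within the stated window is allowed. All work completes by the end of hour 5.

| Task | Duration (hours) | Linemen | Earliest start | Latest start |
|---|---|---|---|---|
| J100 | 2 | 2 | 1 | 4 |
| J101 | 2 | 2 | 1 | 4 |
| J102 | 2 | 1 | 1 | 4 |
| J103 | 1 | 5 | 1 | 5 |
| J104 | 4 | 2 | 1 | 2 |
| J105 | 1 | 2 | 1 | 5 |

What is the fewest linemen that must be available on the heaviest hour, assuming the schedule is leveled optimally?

Early-start (J100@1, J101@1, J102@1, J103@1, J104@1, J105@1) gives peak 14: h1:14  h2:7  h3:2  h4:2  h5:0.
Shift J102→3, J103→5, J105→3.
Schedule J100@1, J101@1, J102@3, J103@5, J104@1, J105@3: h1:6  h2:6  h3:5  h4:3  h5:5 — peak 6.

6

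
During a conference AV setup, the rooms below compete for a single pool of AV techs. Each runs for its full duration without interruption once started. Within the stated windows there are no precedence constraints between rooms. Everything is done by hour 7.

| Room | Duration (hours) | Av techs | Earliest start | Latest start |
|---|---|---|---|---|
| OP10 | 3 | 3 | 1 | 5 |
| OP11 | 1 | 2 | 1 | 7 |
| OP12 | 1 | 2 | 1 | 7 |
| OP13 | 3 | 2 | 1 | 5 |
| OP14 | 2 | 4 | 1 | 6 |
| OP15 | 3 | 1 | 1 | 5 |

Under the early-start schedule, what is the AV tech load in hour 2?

10

At early start, hour 2 has: OP10, OP13, OP14, OP15.
Demand: 3 + 2 + 4 + 1 = 10.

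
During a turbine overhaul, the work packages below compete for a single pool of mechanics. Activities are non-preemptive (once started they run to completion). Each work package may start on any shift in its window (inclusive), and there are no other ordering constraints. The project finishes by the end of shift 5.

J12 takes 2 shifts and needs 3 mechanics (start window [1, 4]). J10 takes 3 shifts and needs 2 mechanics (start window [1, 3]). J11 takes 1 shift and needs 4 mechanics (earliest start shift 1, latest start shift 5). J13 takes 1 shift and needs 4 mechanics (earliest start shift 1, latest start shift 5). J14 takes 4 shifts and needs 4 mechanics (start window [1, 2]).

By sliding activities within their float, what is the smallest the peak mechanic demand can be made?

9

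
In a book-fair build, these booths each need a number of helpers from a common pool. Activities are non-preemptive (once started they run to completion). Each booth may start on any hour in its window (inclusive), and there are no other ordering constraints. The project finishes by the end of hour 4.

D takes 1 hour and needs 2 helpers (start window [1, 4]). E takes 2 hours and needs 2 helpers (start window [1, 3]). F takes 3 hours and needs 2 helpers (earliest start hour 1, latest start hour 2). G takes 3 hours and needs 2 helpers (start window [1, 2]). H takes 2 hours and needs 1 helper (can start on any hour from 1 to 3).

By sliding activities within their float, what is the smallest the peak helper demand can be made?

Early-start (D@1, E@1, F@1, G@1, H@1) gives peak 9: h1:9  h2:7  h3:4  h4:0.
Shift G→2, H→3.
Schedule D@1, E@1, F@1, G@2, H@3: h1:6  h2:6  h3:5  h4:3 — peak 6.

6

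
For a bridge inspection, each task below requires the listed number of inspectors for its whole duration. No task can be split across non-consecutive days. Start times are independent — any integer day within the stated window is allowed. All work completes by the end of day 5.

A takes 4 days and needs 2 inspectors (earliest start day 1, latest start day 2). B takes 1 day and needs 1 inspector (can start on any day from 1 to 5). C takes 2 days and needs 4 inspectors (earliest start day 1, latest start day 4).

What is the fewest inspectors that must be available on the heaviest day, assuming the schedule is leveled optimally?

6

Early-start (A@1, B@1, C@1) gives peak 7: d1:7  d2:6  d3:2  d4:2  d5:0.
Shift C→2.
Schedule A@1, B@1, C@2: d1:3  d2:6  d3:6  d4:2  d5:0 — peak 6.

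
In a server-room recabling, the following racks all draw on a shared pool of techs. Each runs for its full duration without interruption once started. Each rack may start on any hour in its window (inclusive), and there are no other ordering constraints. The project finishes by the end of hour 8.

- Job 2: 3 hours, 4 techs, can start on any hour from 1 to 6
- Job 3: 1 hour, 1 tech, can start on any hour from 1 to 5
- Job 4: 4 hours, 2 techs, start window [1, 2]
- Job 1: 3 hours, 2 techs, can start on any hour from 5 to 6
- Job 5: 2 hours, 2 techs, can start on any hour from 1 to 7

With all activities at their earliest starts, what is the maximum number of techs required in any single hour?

9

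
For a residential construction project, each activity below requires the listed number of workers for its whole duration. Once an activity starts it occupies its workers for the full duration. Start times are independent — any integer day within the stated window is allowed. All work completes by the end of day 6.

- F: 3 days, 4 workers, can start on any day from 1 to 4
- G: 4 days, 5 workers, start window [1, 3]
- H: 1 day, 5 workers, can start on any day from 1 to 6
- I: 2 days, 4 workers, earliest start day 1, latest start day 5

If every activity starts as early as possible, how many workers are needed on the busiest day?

18

Early-start schedule: F@1, G@1, H@1, I@1.
Load per day: day 1: 18, day 2: 13, day 3: 9, day 4: 5, day 5: 0, day 6: 0.
Peak is 18.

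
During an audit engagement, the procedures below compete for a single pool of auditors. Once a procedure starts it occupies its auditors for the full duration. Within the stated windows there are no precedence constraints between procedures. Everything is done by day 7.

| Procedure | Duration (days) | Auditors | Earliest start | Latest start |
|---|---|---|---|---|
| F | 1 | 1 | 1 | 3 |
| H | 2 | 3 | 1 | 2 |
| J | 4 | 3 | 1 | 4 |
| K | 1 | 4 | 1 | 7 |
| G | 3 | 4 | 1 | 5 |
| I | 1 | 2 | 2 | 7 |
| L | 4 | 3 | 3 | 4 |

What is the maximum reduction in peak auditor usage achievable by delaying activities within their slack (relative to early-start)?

Early-start peak: d1:15  d2:12  d3:10  d4:6  d5:3  d6:3  d7:0 ⇒ 15.
Leveled (F@1, H@1, J@1, K@3, G@5, I@2, L@4): d1:7  d2:8  d3:7  d4:6  d5:7  d6:7  d7:7 ⇒ 8.
Reduction 15 − 8 = 7.

7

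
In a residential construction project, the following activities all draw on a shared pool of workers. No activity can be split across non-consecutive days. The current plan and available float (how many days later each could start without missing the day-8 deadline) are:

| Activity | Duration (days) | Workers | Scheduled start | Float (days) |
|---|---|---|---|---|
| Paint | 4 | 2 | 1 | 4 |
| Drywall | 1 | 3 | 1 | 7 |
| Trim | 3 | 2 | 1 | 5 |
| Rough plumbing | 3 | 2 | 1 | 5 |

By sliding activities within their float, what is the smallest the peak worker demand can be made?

4

Early-start (Paint@1, Drywall@1, Trim@1, Rough plumbing@1) gives peak 9: d1:9  d2:6  d3:6  d4:2  d5:0  d6:0  d7:0  d8:0.
Shift Drywall→5, Rough plumbing→6.
Schedule Paint@1, Drywall@5, Trim@1, Rough plumbing@6: d1:4  d2:4  d3:4  d4:2  d5:3  d6:2  d7:2  d8:2 — peak 4.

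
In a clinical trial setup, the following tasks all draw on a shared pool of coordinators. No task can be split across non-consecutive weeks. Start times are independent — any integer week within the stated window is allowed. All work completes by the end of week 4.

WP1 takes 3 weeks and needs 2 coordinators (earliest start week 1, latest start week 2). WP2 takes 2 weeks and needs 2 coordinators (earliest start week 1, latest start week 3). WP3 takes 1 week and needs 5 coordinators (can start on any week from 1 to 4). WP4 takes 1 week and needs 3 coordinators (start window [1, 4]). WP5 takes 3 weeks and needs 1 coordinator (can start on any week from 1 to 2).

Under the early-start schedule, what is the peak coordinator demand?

13

Early-start schedule: WP1@1, WP2@1, WP3@1, WP4@1, WP5@1.
Load per week: week 1: 13, week 2: 5, week 3: 3, week 4: 0.
Peak is 13.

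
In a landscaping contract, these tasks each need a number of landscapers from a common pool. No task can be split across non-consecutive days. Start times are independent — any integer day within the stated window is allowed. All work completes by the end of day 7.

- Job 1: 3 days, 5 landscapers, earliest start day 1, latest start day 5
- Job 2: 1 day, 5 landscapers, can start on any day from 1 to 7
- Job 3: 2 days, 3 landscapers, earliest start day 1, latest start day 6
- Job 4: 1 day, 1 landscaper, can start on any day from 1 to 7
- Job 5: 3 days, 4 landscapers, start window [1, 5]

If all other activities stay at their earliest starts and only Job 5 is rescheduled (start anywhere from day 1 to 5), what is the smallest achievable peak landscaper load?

14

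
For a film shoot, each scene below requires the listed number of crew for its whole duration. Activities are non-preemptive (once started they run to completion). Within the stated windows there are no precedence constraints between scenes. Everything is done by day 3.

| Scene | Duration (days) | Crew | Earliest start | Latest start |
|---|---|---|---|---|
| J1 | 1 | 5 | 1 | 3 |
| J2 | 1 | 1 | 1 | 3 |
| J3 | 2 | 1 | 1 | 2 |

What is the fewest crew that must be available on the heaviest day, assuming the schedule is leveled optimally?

Early-start (J1@1, J2@1, J3@1) gives peak 7: d1:7  d2:1  d3:0.
Shift J2→2, J3→2.
Schedule J1@1, J2@2, J3@2: d1:5  d2:2  d3:1 — peak 5.
No arrangement of the 18 feasible schedules does better.

5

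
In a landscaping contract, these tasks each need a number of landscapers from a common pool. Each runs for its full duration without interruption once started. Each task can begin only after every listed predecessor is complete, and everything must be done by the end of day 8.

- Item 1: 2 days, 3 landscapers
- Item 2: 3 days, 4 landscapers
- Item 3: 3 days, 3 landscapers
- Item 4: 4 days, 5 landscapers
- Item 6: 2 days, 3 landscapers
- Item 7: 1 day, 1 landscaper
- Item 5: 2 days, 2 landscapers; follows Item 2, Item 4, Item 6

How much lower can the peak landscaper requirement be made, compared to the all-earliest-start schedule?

10

Early-start peak: d1:19  d2:18  d3:12  d4:5  d5:2  d6:2  d7:0  d8:0 ⇒ 19.
Leveled (Item 1@1, Item 2@1, Item 3@6, Item 4@3, Item 6@4, Item 7@1, Item 5@7): d1:8  d2:7  d3:9  d4:8  d5:8  d6:8  d7:5  d8:5 ⇒ 9.
Reduction 19 − 9 = 10.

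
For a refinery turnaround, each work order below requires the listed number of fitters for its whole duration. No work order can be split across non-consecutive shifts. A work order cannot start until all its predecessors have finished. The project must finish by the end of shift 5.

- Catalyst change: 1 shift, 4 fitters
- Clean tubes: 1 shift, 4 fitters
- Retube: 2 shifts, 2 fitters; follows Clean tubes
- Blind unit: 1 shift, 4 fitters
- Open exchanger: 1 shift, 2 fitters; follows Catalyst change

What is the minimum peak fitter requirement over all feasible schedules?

Early-start (Catalyst change@1, Clean tubes@1, Retube@2, Blind unit@1, Open exchanger@2) gives peak 12: s1:12  s2:4  s3:2  s4:0  s5:0.
Shift Clean tubes→2, Retube→3, Blind unit→5, Open exchanger→3.
Schedule Catalyst change@1, Clean tubes@2, Retube@3, Blind unit@5, Open exchanger@3: s1:4  s2:4  s3:4  s4:2  s5:4 — peak 4.
Total fitter-shifts = 18 over 5 shifts ⇒ peak ≥ ⌈18/5⌉ = 4, so 4 is optimal.

4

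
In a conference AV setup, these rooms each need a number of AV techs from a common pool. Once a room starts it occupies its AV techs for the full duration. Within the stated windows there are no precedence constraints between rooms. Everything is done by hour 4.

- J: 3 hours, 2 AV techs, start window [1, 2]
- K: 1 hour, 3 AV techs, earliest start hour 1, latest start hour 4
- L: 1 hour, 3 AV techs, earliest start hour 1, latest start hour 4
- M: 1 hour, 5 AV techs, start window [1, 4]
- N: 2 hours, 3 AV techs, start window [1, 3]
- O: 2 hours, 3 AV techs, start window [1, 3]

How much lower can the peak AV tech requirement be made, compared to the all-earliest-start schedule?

11

Early-start peak: h1:19  h2:8  h3:2  h4:0 ⇒ 19.
Leveled (J@1, K@1, L@1, M@2, N@3, O@3): h1:8  h2:7  h3:8  h4:6 ⇒ 8.
Reduction 19 − 8 = 11.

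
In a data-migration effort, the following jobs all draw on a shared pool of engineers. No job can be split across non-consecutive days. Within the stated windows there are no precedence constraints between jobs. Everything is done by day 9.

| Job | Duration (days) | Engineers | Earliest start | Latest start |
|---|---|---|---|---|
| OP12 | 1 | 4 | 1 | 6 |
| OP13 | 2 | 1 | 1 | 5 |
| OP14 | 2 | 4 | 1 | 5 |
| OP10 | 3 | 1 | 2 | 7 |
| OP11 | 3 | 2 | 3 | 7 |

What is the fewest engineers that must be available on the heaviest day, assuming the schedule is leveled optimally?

Early-start (OP12@1, OP13@1, OP14@1, OP10@2, OP11@3) gives peak 9: d1:9  d2:6  d3:3  d4:3  d5:2  d6:0  d7:0  d8:0  d9:0.
Shift OP13→2, OP14→4, OP10→6, OP11→6.
Schedule OP12@1, OP13@2, OP14@4, OP10@6, OP11@6: d1:4  d2:1  d3:1  d4:4  d5:4  d6:3  d7:3  d8:3  d9:0 — peak 4.

4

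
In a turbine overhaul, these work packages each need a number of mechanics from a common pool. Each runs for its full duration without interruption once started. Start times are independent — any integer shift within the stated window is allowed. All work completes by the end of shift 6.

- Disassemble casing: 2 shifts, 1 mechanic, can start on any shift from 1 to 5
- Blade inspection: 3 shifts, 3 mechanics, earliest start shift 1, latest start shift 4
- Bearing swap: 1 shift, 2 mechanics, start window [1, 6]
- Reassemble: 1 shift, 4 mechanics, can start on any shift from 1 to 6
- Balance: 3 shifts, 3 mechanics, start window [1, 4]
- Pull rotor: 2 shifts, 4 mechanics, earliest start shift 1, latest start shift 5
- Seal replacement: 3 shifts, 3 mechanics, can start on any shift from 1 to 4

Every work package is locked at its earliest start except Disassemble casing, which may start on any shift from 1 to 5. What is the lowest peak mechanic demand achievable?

Disassemble casing@1: s1:20  s2:14  s3:9  s4:0  s5:0  s6:0 → peak 20
Disassemble casing@2: s1:19  s2:14  s3:10  s4:0  s5:0  s6:0 → peak 19
Disassemble casing@3: s1:19  s2:13  s3:10  s4:1  s5:0  s6:0 → peak 19
Disassemble casing@4: s1:19  s2:13  s3:9  s4:1  s5:1  s6:0 → peak 19
Disassemble casing@5: s1:19  s2:13  s3:9  s4:0  s5:1  s6:1 → peak 19
Best is Disassemble casing@2, peak 19.

19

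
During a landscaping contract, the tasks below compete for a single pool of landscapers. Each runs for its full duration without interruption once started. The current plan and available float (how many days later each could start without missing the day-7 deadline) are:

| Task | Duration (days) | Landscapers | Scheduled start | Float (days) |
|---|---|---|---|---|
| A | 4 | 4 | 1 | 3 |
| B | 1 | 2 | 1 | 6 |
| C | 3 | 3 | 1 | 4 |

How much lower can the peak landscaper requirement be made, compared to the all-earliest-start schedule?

Early-start peak: d1:9  d2:7  d3:7  d4:4  d5:0  d6:0  d7:0 ⇒ 9.
Leveled (A@1, B@5, C@5): d1:4  d2:4  d3:4  d4:4  d5:5  d6:3  d7:3 ⇒ 5.
Reduction 9 − 5 = 4.

4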